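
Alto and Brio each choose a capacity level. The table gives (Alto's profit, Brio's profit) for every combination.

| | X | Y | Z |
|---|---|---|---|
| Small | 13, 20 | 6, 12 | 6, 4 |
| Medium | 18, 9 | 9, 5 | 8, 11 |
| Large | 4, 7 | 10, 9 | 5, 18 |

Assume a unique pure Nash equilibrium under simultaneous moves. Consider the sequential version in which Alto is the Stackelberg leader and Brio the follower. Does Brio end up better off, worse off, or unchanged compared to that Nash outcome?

Work backward from Brio's decision.
- Small: BR = X, leader payoff 13.
- Medium: BR = Z, leader payoff 8.
- Large: BR = Z, leader payoff 5.
Among 13, 8, 5, the best is 13 at Small. Subgame-perfect outcome: (Small, X) with payoffs (13, 20).
Under simultaneous play:
Alto's best replies: X→Medium; Y→Large; Z→Medium.
Brio's best replies: Small→X; Medium→Z; Large→Z.
Only (Medium, Z) has each player best-responding; Nash payoffs (8, 11).
Brio earns 20 sequentially versus 11 at the Nash outcome: better off.

better off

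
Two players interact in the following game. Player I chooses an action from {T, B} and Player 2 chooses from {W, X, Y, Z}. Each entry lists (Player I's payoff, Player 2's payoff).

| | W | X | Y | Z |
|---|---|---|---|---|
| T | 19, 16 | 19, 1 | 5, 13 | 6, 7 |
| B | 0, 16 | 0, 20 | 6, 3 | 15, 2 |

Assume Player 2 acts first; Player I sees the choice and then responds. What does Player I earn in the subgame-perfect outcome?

19

Backward induction with Player 2 moving first.
- W: Player I compares 19, 0 and picks T; Player 2 would get 16.
- X: Player I compares 19, 0 and picks T; Player 2 would get 1.
- Y: Player I compares 5, 6 and picks B; Player 2 would get 3.
- Z: Player I compares 6, 15 and picks B; Player 2 would get 2.
Player 2's induced payoffs are 16, 1, 3, 2, so Player 2 commits to W. Subgame-perfect outcome: (T, W) with payoffs (19, 16).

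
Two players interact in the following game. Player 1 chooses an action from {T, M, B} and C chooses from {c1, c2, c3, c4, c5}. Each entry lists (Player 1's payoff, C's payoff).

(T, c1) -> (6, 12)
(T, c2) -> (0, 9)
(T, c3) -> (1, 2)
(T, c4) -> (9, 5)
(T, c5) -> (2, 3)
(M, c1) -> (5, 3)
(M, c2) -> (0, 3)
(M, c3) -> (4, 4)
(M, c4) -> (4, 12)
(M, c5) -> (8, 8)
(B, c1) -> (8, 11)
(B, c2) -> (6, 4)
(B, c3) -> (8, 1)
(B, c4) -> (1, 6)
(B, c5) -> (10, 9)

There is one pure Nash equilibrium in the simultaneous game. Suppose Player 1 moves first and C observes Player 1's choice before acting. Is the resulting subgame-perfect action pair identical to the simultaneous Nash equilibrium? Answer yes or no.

Backward induction with Player 1 moving first.
- T: BR = c1, leader payoff 6.
- M: BR = c4, leader payoff 4.
- B: BR = c1, leader payoff 8.
Maximizing over 6, 4, 8, Player 1 chooses B. Subgame-perfect outcome: (B, c1) with payoffs (8, 11).
Now find the simultaneous Nash equilibrium.
Player 1's best replies: c1→B; c2→B; c3→B; c4→T; c5→B.
C's best replies: T→c1; M→c4; B→c1.
Only (B, c1) has each player best-responding; Nash payoffs (8, 11).
Sequential outcome (B, c1) coincides with the Nash profile (B, c1).

yes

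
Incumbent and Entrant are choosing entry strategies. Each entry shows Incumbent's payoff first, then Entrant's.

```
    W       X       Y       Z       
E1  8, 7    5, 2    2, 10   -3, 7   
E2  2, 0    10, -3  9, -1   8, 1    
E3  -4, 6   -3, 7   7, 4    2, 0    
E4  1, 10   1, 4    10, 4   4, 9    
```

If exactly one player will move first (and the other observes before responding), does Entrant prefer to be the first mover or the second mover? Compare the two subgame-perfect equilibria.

If Incumbent leads: Entrant's best replies are E1→Y, E2→Z, E3→X, E4→W; Incumbent's induced payoffs 2, 8, -3, 1; outcome (E2, Z), payoffs (8, 1).
If Entrant leads: Incumbent's best replies are W→E1, X→E2, Y→E4, Z→E2; Entrant's induced payoffs 7, -3, 4, 1; outcome (E1, W), payoffs (8, 7).
Entrant gets 7 moving first and 1 moving second, so Entrant prefers to move first.

first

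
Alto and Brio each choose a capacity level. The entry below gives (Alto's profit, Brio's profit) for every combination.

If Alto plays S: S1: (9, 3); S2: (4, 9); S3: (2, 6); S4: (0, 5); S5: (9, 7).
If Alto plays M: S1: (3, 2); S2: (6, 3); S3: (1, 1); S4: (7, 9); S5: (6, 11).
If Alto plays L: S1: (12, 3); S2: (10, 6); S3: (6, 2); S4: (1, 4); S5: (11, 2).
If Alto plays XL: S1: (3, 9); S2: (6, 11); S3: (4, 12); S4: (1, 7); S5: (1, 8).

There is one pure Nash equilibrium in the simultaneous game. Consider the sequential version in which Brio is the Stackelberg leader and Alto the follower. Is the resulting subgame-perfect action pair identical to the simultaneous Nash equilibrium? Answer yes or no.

no

Alto best-responds to each possible Brio move:
- S1 → Alto plays L (best of 9, 3, 12, 3); Brio gets 3.
- S2 → Alto plays L (best of 4, 6, 10, 6); Brio gets 6.
- S3 → Alto plays L (best of 2, 1, 6, 4); Brio gets 2.
- S4 → Alto plays M (best of 0, 7, 1, 1); Brio gets 9.
- S5 → Alto plays L (best of 9, 6, 11, 1); Brio gets 2.
Maximizing over 3, 6, 2, 9, 2, Brio chooses S4. Subgame-perfect outcome: (M, S4) with payoffs (7, 9).
Now find the simultaneous Nash equilibrium.
Alto's best replies: S1→L; S2→L; S3→L; S4→M; S5→L.
Brio's best replies: S→S2; M→S5; L→S2; XL→S3.
The unique mutual best reply is (L, S2), giving (10, 6).
Sequential outcome (M, S4) differs from the Nash profile (L, S2).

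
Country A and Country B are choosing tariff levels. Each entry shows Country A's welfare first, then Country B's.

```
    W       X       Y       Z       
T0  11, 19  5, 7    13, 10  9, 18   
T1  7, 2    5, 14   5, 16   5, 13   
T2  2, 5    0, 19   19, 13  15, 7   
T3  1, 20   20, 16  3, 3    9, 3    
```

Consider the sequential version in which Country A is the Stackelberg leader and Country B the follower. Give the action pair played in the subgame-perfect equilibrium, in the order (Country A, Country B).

Solve by backward induction (Country A leads).
- T0: BR = W, leader payoff 11.
- T1: BR = Y, leader payoff 5.
- T2: BR = X, leader payoff 0.
- T3: BR = W, leader payoff 1.
Country A's induced payoffs are 11, 5, 0, 1, so Country A commits to T0. Subgame-perfect outcome: (T0, W) with payoffs (11, 19).

(T0, W)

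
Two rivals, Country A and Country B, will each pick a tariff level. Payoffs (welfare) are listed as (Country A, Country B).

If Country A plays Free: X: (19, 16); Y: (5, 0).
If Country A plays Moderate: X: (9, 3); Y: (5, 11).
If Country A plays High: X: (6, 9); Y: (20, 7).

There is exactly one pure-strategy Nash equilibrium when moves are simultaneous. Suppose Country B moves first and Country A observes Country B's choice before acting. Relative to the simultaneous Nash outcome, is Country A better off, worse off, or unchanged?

Backward induction with Country B moving first.
- X → Country A plays Free (best of 19, 9, 6); Country B gets 16.
- Y → Country A plays High (best of 5, 5, 20); Country B gets 7.
Among 16, 7, the best is 16 at X. Subgame-perfect outcome: (Free, X) with payoffs (19, 16).
Now find the simultaneous Nash equilibrium.
Country A's best replies: X→Free; Y→High.
Country B's best replies: Free→X; Moderate→Y; High→X.
Only (Free, X) has each player best-responding; Nash payoffs (19, 16).
Country A earns 19 sequentially versus 19 at the Nash outcome: unchanged.

unchanged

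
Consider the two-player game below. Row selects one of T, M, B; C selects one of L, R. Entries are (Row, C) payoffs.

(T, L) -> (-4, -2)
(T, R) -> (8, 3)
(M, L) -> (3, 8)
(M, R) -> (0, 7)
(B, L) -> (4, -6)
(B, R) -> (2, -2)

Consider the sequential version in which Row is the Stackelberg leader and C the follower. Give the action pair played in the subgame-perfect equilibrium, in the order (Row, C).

(T, R)

C best-responds to each possible Row move:
- T: BR = R, leader payoff 8.
- M: BR = L, leader payoff 3.
- B: BR = R, leader payoff 2.
Maximizing over 8, 3, 2, Row chooses T. Subgame-perfect outcome: (T, R) with payoffs (8, 3).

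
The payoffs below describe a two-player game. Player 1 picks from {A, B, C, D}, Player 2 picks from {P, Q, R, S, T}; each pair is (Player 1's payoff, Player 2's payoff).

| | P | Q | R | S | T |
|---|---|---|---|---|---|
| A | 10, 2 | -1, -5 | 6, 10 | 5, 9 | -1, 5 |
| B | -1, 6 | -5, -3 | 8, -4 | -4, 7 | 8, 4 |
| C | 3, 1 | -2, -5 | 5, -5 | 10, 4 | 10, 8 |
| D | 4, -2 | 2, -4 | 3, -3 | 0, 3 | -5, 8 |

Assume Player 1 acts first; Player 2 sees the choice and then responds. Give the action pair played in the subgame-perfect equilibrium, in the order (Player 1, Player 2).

Work backward from Player 2's decision.
- A: BR = R, leader payoff 6.
- B: BR = S, leader payoff -4.
- C: BR = T, leader payoff 10.
- D: BR = T, leader payoff -5.
Among 6, -4, 10, -5, the best is 10 at C. Subgame-perfect outcome: (C, T) with payoffs (10, 8).

(C, T)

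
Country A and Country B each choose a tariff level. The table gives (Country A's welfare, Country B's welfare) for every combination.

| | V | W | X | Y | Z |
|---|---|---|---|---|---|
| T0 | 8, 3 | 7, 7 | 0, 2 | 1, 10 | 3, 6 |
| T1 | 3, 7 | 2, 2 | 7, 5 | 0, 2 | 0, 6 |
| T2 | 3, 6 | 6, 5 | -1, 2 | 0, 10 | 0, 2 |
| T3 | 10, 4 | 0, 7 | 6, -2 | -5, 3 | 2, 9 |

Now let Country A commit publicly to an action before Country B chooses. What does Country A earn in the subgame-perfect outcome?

3

Work backward from Country B's decision.
- T0 → Country B plays Y (best of 3, 7, 2, 10, 6); Country A gets 1.
- T1 → Country B plays V (best of 7, 2, 5, 2, 6); Country A gets 3.
- T2 → Country B plays Y (best of 6, 5, 2, 10, 2); Country A gets 0.
- T3 → Country B plays Z (best of 4, 7, -2, 3, 9); Country A gets 2.
Country A's induced payoffs are 1, 3, 0, 2, so Country A commits to T1. Subgame-perfect outcome: (T1, V) with payoffs (3, 7).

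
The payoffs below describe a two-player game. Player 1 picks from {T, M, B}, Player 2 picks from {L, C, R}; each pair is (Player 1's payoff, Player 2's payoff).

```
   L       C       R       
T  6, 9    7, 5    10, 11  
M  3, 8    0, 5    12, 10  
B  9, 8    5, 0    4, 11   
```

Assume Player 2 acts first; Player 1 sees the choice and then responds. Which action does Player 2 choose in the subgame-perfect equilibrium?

Work backward from Player 1's decision.
- L: Player 1 compares 6, 3, 9 and picks B; Player 2 would get 8.
- C: Player 1 compares 7, 0, 5 and picks T; Player 2 would get 5.
- R: Player 1 compares 10, 12, 4 and picks M; Player 2 would get 10.
Among 8, 5, 10, the best is 10 at R. Subgame-perfect outcome: (M, R) with payoffs (12, 10).

R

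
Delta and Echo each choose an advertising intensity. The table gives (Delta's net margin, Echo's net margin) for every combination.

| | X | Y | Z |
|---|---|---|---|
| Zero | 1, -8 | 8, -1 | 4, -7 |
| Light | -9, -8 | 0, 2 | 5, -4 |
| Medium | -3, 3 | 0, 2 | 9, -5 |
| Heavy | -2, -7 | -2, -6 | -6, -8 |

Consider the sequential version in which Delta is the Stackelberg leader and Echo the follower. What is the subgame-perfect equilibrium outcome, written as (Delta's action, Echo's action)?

(Zero, Y)

Work backward from Echo's decision.
- Zero → Echo plays Y (best of -8, -1, -7); Delta gets 8.
- Light → Echo plays Y (best of -8, 2, -4); Delta gets 0.
- Medium → Echo plays X (best of 3, 2, -5); Delta gets -3.
- Heavy → Echo plays Y (best of -7, -6, -8); Delta gets -2.
Maximizing over 8, 0, -3, -2, Delta chooses Zero. Subgame-perfect outcome: (Zero, Y) with payoffs (8, -1).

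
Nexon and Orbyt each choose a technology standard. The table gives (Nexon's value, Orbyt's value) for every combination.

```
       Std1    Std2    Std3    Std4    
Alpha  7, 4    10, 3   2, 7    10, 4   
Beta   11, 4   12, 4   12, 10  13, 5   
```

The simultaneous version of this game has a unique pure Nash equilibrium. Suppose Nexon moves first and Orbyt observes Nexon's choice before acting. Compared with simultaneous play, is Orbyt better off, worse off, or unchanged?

unchanged

Orbyt best-responds to each possible Nexon move:
- Alpha: Orbyt compares 4, 3, 7, 4 and picks Std3; Nexon would get 2.
- Beta: Orbyt compares 4, 4, 10, 5 and picks Std3; Nexon would get 12.
Nexon's induced payoffs are 2, 12, so Nexon commits to Beta. Subgame-perfect outcome: (Beta, Std3) with payoffs (12, 10).
For the simultaneous game, intersect best replies.
Nexon's best replies: Std1→Beta; Std2→Beta; Std3→Beta; Std4→Beta.
Orbyt's best replies: Alpha→Std3; Beta→Std3.
Only (Beta, Std3) has each player best-responding; Nash payoffs (12, 10).
Orbyt earns 10 sequentially versus 10 at the Nash outcome: unchanged.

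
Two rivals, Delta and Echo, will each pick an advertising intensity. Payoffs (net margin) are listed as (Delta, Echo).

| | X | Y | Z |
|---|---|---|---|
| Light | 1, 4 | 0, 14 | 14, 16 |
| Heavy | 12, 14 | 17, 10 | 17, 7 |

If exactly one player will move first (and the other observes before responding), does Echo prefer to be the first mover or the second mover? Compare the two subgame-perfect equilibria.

If Delta leads: Echo's best replies are Light→Z, Heavy→X; Delta's induced payoffs 14, 12; outcome (Light, Z), payoffs (14, 16).
If Echo leads: Delta's best replies are X→Heavy, Y→Heavy, Z→Heavy; Echo's induced payoffs 14, 10, 7; outcome (Heavy, X), payoffs (12, 14).
Echo gets 14 moving first and 16 moving second, so Echo prefers to move second.

second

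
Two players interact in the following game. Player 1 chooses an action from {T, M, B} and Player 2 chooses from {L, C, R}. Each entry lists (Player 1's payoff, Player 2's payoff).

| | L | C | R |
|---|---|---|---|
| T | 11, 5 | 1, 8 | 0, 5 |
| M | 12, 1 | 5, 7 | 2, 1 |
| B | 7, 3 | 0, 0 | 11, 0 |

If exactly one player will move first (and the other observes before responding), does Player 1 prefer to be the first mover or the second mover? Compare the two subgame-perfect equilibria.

If Player 1 leads: Player 2's best replies are T→C, M→C, B→L; Player 1's induced payoffs 1, 5, 7; outcome (B, L), payoffs (7, 3).
If Player 2 leads: Player 1's best replies are L→M, C→M, R→B; Player 2's induced payoffs 1, 7, 0; outcome (M, C), payoffs (5, 7).
Player 1 gets 7 moving first and 5 moving second, so Player 1 prefers to move first.

first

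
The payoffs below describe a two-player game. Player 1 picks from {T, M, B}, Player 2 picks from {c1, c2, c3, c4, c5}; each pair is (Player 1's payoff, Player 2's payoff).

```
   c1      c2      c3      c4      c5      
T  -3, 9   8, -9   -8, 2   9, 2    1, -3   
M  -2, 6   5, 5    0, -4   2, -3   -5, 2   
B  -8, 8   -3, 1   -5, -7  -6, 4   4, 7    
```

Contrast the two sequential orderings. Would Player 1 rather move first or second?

If Player 1 leads: Player 2's best replies are T→c1, M→c1, B→c1; Player 1's induced payoffs -3, -2, -8; outcome (M, c1), payoffs (-2, 6).
If Player 2 leads: Player 1's best replies are c1→M, c2→T, c3→M, c4→T, c5→B; Player 2's induced payoffs 6, -9, -4, 2, 7; outcome (B, c5), payoffs (4, 7).
Player 1 gets -2 moving first and 4 moving second, so Player 1 prefers to move second.

second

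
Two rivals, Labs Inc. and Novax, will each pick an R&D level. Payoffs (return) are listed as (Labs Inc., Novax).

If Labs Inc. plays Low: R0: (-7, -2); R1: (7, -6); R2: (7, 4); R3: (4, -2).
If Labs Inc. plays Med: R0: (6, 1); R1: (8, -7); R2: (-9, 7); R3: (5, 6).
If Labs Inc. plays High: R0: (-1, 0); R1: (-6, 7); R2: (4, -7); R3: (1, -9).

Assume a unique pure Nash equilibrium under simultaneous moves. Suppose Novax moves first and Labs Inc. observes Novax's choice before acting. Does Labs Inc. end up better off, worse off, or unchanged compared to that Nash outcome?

Work backward from Labs Inc.'s decision.
- R0: BR = Med, leader payoff 1.
- R1: BR = Med, leader payoff -7.
- R2: BR = Low, leader payoff 4.
- R3: BR = Med, leader payoff 6.
Maximizing over 1, -7, 4, 6, Novax chooses R3. Subgame-perfect outcome: (Med, R3) with payoffs (5, 6).
Now find the simultaneous Nash equilibrium.
Labs Inc.'s best replies: R0→Med; R1→Med; R2→Low; R3→Med.
Novax's best replies: Low→R2; Med→R2; High→R1.
Only (Low, R2) has each player best-responding; Nash payoffs (7, 4).
Labs Inc. earns 5 sequentially versus 7 at the Nash outcome: worse off.

worse off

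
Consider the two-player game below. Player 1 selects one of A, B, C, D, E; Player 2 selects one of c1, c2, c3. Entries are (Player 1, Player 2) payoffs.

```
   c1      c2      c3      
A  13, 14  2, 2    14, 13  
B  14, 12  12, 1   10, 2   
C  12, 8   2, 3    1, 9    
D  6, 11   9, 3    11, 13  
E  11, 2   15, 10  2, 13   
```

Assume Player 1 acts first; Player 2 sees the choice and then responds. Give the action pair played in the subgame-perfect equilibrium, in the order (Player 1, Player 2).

(B, c1)

Work backward from Player 2's decision.
- A: Player 2 compares 14, 2, 13 and picks c1; Player 1 would get 13.
- B: Player 2 compares 12, 1, 2 and picks c1; Player 1 would get 14.
- C: Player 2 compares 8, 3, 9 and picks c3; Player 1 would get 1.
- D: Player 2 compares 11, 3, 13 and picks c3; Player 1 would get 11.
- E: Player 2 compares 2, 10, 13 and picks c3; Player 1 would get 2.
Player 1's induced payoffs are 13, 14, 1, 11, 2, so Player 1 commits to B. Subgame-perfect outcome: (B, c1) with payoffs (14, 12).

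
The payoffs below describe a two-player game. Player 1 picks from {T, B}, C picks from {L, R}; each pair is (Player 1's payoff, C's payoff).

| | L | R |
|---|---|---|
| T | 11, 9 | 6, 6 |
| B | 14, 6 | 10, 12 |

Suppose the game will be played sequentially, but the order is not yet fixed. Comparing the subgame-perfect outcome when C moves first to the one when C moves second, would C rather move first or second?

first

If Player 1 leads: C's best replies are T→L, B→R; Player 1's induced payoffs 11, 10; outcome (T, L), payoffs (11, 9).
If C leads: Player 1's best replies are L→B, R→B; C's induced payoffs 6, 12; outcome (B, R), payoffs (10, 12).
C gets 12 moving first and 9 moving second, so C prefers to move first.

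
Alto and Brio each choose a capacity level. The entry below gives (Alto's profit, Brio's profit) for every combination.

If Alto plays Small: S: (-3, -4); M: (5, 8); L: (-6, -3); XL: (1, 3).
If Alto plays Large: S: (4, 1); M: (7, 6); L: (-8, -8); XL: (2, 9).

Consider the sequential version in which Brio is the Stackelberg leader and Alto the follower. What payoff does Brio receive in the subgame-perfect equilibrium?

9

Work backward from Alto's decision.
- S: Alto compares -3, 4 and picks Large; Brio would get 1.
- M: Alto compares 5, 7 and picks Large; Brio would get 6.
- L: Alto compares -6, -8 and picks Small; Brio would get -3.
- XL: Alto compares 1, 2 and picks Large; Brio would get 9.
Brio's induced payoffs are 1, 6, -3, 9, so Brio commits to XL. Subgame-perfect outcome: (Large, XL) with payoffs (2, 9).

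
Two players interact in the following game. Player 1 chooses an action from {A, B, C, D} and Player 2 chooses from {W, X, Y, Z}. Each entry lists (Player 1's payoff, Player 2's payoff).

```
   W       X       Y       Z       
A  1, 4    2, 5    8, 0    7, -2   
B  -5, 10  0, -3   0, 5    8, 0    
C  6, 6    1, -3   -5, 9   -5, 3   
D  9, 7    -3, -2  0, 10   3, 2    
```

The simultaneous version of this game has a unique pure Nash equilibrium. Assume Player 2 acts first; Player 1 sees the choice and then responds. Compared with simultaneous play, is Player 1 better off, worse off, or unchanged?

Backward induction with Player 2 moving first.
- W: BR = D, leader payoff 7.
- X: BR = A, leader payoff 5.
- Y: BR = A, leader payoff 0.
- Z: BR = B, leader payoff 0.
Player 2's induced payoffs are 7, 5, 0, 0, so Player 2 commits to W. Subgame-perfect outcome: (D, W) with payoffs (9, 7).
Now find the simultaneous Nash equilibrium.
Player 1's best replies: W→D; X→A; Y→A; Z→B.
Player 2's best replies: A→X; B→W; C→Y; D→Y.
Only (A, X) has each player best-responding; Nash payoffs (2, 5).
Player 1 earns 9 sequentially versus 2 at the Nash outcome: better off.

better off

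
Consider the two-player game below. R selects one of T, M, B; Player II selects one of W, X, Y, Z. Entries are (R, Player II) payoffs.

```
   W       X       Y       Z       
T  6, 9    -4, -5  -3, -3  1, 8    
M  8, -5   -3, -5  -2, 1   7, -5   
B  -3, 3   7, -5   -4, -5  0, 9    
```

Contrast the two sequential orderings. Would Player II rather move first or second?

If R leads: Player II's best replies are T→W, M→Y, B→Z; R's induced payoffs 6, -2, 0; outcome (T, W), payoffs (6, 9).
If Player II leads: R's best replies are W→M, X→B, Y→M, Z→M; Player II's induced payoffs -5, -5, 1, -5; outcome (M, Y), payoffs (-2, 1).
Player II gets 1 moving first and 9 moving second, so Player II prefers to move second.

second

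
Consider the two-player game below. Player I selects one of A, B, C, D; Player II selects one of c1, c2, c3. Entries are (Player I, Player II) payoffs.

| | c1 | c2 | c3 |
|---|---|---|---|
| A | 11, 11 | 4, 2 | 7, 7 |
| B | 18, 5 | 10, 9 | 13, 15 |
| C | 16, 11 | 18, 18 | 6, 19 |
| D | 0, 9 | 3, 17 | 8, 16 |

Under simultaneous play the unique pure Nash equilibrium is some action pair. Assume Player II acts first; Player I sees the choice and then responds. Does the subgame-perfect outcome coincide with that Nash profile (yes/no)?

no

Player I best-responds to each possible Player II move:
- c1: BR = B, leader payoff 5.
- c2: BR = C, leader payoff 18.
- c3: BR = B, leader payoff 15.
Player II's induced payoffs are 5, 18, 15, so Player II commits to c2. Subgame-perfect outcome: (C, c2) with payoffs (18, 18).
For the simultaneous game, intersect best replies.
Player I's best replies: c1→B; c2→C; c3→B.
Player II's best replies: A→c1; B→c3; C→c3; D→c2.
Only (B, c3) has each player best-responding; Nash payoffs (13, 15).
Sequential outcome (C, c2) differs from the Nash profile (B, c3).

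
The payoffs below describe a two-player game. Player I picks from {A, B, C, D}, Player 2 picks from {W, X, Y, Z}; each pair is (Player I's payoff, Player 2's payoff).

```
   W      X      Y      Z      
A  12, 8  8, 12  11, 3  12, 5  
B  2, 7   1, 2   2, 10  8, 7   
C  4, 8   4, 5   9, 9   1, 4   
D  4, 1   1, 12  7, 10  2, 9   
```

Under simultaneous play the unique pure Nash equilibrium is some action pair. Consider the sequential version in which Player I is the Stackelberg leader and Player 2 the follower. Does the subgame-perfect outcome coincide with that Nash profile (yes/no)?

Backward induction with Player I moving first.
- A: BR = X, leader payoff 8.
- B: BR = Y, leader payoff 2.
- C: BR = Y, leader payoff 9.
- D: BR = X, leader payoff 1.
Player I's induced payoffs are 8, 2, 9, 1, so Player I commits to C. Subgame-perfect outcome: (C, Y) with payoffs (9, 9).
For the simultaneous game, intersect best replies.
Player I's best replies: W→A; X→A; Y→A; Z→A.
Player 2's best replies: A→X; B→Y; C→Y; D→X.
Only (A, X) has each player best-responding; Nash payoffs (8, 12).
Sequential outcome (C, Y) differs from the Nash profile (A, X).

no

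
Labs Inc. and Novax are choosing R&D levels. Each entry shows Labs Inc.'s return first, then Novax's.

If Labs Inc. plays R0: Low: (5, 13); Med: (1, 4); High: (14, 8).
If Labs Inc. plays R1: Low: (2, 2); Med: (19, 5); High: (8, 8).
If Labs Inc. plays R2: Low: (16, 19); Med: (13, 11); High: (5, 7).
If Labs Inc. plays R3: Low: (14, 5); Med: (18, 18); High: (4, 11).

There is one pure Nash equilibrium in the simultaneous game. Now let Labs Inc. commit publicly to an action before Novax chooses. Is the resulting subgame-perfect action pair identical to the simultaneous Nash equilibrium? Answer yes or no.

no

Novax best-responds to each possible Labs Inc. move:
- R0 → Novax plays Low (best of 13, 4, 8); Labs Inc. gets 5.
- R1 → Novax plays High (best of 2, 5, 8); Labs Inc. gets 8.
- R2 → Novax plays Low (best of 19, 11, 7); Labs Inc. gets 16.
- R3 → Novax plays Med (best of 5, 18, 11); Labs Inc. gets 18.
Maximizing over 5, 8, 16, 18, Labs Inc. chooses R3. Subgame-perfect outcome: (R3, Med) with payoffs (18, 18).
Now find the simultaneous Nash equilibrium.
Labs Inc.'s best replies: Low→R2; Med→R1; High→R0.
Novax's best replies: R0→Low; R1→High; R2→Low; R3→Med.
Only (R2, Low) has each player best-responding; Nash payoffs (16, 19).
Sequential outcome (R3, Med) differs from the Nash profile (R2, Low).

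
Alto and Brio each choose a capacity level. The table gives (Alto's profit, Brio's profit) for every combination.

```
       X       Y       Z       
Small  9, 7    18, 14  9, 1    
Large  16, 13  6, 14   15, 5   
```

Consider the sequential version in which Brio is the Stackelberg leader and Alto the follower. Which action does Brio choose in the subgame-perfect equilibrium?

Backward induction with Brio moving first.
- X: Alto compares 9, 16 and picks Large; Brio would get 13.
- Y: Alto compares 18, 6 and picks Small; Brio would get 14.
- Z: Alto compares 9, 15 and picks Large; Brio would get 5.
Maximizing over 13, 14, 5, Brio chooses Y. Subgame-perfect outcome: (Small, Y) with payoffs (18, 14).

Y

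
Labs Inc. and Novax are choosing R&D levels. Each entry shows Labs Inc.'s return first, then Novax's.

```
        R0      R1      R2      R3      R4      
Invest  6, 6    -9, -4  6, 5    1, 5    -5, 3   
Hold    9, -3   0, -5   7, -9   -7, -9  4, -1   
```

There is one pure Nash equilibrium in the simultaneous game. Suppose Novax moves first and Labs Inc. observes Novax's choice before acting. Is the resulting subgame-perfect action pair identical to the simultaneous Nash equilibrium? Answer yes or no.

Backward induction with Novax moving first.
- R0: BR = Hold, leader payoff -3.
- R1: BR = Hold, leader payoff -5.
- R2: BR = Hold, leader payoff -9.
- R3: BR = Invest, leader payoff 5.
- R4: BR = Hold, leader payoff -1.
Maximizing over -3, -5, -9, 5, -1, Novax chooses R3. Subgame-perfect outcome: (Invest, R3) with payoffs (1, 5).
Now find the simultaneous Nash equilibrium.
Labs Inc.'s best replies: R0→Hold; R1→Hold; R2→Hold; R3→Invest; R4→Hold.
Novax's best replies: Invest→R0; Hold→R4.
Only (Hold, R4) has each player best-responding; Nash payoffs (4, -1).
Sequential outcome (Invest, R3) differs from the Nash profile (Hold, R4).

no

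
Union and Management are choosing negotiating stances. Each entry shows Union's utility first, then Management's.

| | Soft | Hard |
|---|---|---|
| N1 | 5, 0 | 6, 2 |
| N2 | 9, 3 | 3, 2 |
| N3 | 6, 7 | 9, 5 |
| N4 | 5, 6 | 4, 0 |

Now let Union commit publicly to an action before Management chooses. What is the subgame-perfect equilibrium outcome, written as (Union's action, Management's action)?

Work backward from Management's decision.
- N1: Management compares 0, 2 and picks Hard; Union would get 6.
- N2: Management compares 3, 2 and picks Soft; Union would get 9.
- N3: Management compares 7, 5 and picks Soft; Union would get 6.
- N4: Management compares 6, 0 and picks Soft; Union would get 5.
Union's induced payoffs are 6, 9, 6, 5, so Union commits to N2. Subgame-perfect outcome: (N2, Soft) with payoffs (9, 3).

(N2, Soft)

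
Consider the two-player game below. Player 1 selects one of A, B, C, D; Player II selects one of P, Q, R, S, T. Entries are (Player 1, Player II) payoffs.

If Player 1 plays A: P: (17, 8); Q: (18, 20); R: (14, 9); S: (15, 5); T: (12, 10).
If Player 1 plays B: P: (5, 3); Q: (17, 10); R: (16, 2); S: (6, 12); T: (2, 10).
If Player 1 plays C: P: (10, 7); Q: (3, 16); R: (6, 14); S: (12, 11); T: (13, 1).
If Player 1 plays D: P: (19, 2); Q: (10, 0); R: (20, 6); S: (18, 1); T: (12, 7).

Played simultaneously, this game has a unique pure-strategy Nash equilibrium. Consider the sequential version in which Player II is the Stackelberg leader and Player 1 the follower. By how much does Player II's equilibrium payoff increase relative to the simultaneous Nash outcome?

0

Player 1 best-responds to each possible Player II move:
- P → Player 1 plays D (best of 17, 5, 10, 19); Player II gets 2.
- Q → Player 1 plays A (best of 18, 17, 3, 10); Player II gets 20.
- R → Player 1 plays D (best of 14, 16, 6, 20); Player II gets 6.
- S → Player 1 plays D (best of 15, 6, 12, 18); Player II gets 1.
- T → Player 1 plays C (best of 12, 2, 13, 12); Player II gets 1.
Among 2, 20, 6, 1, 1, the best is 20 at Q. Subgame-perfect outcome: (A, Q) with payoffs (18, 20).
Now find the simultaneous Nash equilibrium.
Player 1's best replies: P→D; Q→A; R→D; S→D; T→C.
Player II's best replies: A→Q; B→S; C→Q; D→T.
The unique mutual best reply is (A, Q), giving (18, 20).
Player II's commitment gain: 20 − 20 = 0.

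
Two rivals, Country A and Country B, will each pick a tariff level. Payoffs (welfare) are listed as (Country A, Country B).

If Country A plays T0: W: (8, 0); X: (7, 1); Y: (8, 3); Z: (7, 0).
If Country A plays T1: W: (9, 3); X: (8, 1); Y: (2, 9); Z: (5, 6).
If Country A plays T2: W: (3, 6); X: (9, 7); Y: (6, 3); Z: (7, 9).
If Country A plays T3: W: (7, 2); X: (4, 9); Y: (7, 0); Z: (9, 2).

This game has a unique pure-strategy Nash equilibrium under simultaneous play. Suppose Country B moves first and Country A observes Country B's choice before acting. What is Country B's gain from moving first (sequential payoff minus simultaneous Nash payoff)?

4

Work backward from Country A's decision.
- W: BR = T1, leader payoff 3.
- X: BR = T2, leader payoff 7.
- Y: BR = T0, leader payoff 3.
- Z: BR = T3, leader payoff 2.
Among 3, 7, 3, 2, the best is 7 at X. Subgame-perfect outcome: (T2, X) with payoffs (9, 7).
For the simultaneous game, intersect best replies.
Country A's best replies: W→T1; X→T2; Y→T0; Z→T3.
Country B's best replies: T0→Y; T1→Y; T2→Z; T3→X.
The unique mutual best reply is (T0, Y), giving (8, 3).
Country B's commitment gain: 7 − 3 = 4.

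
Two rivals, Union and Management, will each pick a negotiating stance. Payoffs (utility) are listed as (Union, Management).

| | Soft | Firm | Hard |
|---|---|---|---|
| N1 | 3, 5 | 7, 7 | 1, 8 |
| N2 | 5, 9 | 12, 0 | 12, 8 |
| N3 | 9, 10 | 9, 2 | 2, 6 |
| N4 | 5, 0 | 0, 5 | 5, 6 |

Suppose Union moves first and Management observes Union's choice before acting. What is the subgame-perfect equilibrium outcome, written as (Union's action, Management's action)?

(N3, Soft)

Management best-responds to each possible Union move:
- N1: BR = Hard, leader payoff 1.
- N2: BR = Soft, leader payoff 5.
- N3: BR = Soft, leader payoff 9.
- N4: BR = Hard, leader payoff 5.
Maximizing over 1, 5, 9, 5, Union chooses N3. Subgame-perfect outcome: (N3, Soft) with payoffs (9, 10).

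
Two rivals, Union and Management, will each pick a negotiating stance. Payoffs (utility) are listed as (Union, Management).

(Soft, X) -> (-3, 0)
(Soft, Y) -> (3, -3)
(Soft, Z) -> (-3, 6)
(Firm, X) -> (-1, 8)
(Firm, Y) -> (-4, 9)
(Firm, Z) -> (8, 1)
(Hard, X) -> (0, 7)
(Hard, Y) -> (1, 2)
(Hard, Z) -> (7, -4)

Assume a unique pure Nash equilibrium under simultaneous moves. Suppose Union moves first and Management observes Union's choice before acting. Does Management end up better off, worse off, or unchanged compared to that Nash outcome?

Solve by backward induction (Union leads).
- Soft: Management compares 0, -3, 6 and picks Z; Union would get -3.
- Firm: Management compares 8, 9, 1 and picks Y; Union would get -4.
- Hard: Management compares 7, 2, -4 and picks X; Union would get 0.
Maximizing over -3, -4, 0, Union chooses Hard. Subgame-perfect outcome: (Hard, X) with payoffs (0, 7).
Under simultaneous play:
Union's best replies: X→Hard; Y→Soft; Z→Firm.
Management's best replies: Soft→Z; Firm→Y; Hard→X.
The unique mutual best reply is (Hard, X), giving (0, 7).
Management earns 7 sequentially versus 7 at the Nash outcome: unchanged.

unchanged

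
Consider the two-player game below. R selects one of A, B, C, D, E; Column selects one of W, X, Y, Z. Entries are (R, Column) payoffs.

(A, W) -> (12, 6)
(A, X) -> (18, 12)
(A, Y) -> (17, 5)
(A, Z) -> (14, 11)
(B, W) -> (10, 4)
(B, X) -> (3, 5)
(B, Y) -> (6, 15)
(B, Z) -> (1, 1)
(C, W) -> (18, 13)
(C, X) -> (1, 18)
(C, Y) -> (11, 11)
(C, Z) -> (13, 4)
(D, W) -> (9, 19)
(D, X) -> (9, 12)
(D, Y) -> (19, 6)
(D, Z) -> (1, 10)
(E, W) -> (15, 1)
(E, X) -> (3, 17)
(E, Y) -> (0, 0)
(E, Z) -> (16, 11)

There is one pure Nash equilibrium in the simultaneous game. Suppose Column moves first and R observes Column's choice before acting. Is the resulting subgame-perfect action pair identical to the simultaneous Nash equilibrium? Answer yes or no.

no

Backward induction with Column moving first.
- W: BR = C, leader payoff 13.
- X: BR = A, leader payoff 12.
- Y: BR = D, leader payoff 6.
- Z: BR = E, leader payoff 11.
Column's induced payoffs are 13, 12, 6, 11, so Column commits to W. Subgame-perfect outcome: (C, W) with payoffs (18, 13).
Now find the simultaneous Nash equilibrium.
R's best replies: W→C; X→A; Y→D; Z→E.
Column's best replies: A→X; B→Y; C→X; D→W; E→X.
Only (A, X) has each player best-responding; Nash payoffs (18, 12).
Sequential outcome (C, W) differs from the Nash profile (A, X).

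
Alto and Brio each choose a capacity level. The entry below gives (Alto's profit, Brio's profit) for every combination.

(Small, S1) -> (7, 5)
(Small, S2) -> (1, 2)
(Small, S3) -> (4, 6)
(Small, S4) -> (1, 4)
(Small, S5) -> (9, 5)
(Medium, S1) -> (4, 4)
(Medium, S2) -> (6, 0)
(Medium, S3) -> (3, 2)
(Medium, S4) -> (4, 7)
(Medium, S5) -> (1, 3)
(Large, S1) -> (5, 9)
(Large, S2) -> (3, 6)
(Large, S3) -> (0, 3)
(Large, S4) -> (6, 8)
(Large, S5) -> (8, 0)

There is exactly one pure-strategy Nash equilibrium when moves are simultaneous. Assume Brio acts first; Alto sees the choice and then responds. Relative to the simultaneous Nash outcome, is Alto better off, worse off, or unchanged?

Alto best-responds to each possible Brio move:
- S1: Alto compares 7, 4, 5 and picks Small; Brio would get 5.
- S2: Alto compares 1, 6, 3 and picks Medium; Brio would get 0.
- S3: Alto compares 4, 3, 0 and picks Small; Brio would get 6.
- S4: Alto compares 1, 4, 6 and picks Large; Brio would get 8.
- S5: Alto compares 9, 1, 8 and picks Small; Brio would get 5.
Maximizing over 5, 0, 6, 8, 5, Brio chooses S4. Subgame-perfect outcome: (Large, S4) with payoffs (6, 8).
For the simultaneous game, intersect best replies.
Alto's best replies: S1→Small; S2→Medium; S3→Small; S4→Large; S5→Small.
Brio's best replies: Small→S3; Medium→S4; Large→S1.
The unique mutual best reply is (Small, S3), giving (4, 6).
Alto earns 6 sequentially versus 4 at the Nash outcome: better off.

better off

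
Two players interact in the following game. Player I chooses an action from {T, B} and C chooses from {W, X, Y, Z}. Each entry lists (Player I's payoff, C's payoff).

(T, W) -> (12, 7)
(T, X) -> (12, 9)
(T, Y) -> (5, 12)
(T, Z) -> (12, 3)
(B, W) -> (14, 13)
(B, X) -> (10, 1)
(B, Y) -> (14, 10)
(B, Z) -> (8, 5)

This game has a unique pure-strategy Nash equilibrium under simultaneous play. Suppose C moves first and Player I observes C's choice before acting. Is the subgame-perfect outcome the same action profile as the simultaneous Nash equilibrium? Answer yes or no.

yes

Player I best-responds to each possible C move:
- W: BR = B, leader payoff 13.
- X: BR = T, leader payoff 9.
- Y: BR = B, leader payoff 10.
- Z: BR = T, leader payoff 3.
C's induced payoffs are 13, 9, 10, 3, so C commits to W. Subgame-perfect outcome: (B, W) with payoffs (14, 13).
Under simultaneous play:
Player I's best replies: W→B; X→T; Y→B; Z→T.
C's best replies: T→Y; B→W.
Only (B, W) has each player best-responding; Nash payoffs (14, 13).
Sequential outcome (B, W) coincides with the Nash profile (B, W).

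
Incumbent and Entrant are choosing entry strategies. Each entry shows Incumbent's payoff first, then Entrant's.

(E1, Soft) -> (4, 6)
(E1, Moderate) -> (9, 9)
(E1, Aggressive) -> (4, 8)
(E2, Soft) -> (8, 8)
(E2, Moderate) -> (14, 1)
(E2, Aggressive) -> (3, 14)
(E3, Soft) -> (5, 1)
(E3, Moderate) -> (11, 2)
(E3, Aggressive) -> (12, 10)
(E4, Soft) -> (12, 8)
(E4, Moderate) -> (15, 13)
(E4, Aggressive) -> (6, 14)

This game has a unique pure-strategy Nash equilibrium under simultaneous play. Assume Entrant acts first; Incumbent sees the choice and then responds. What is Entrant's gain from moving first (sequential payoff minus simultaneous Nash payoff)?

Backward induction with Entrant moving first.
- Soft: BR = E4, leader payoff 8.
- Moderate: BR = E4, leader payoff 13.
- Aggressive: BR = E3, leader payoff 10.
Entrant's induced payoffs are 8, 13, 10, so Entrant commits to Moderate. Subgame-perfect outcome: (E4, Moderate) with payoffs (15, 13).
Under simultaneous play:
Incumbent's best replies: Soft→E4; Moderate→E4; Aggressive→E3.
Entrant's best replies: E1→Moderate; E2→Aggressive; E3→Aggressive; E4→Aggressive.
Only (E3, Aggressive) has each player best-responding; Nash payoffs (12, 10).
Entrant's commitment gain: 13 − 10 = 3.

3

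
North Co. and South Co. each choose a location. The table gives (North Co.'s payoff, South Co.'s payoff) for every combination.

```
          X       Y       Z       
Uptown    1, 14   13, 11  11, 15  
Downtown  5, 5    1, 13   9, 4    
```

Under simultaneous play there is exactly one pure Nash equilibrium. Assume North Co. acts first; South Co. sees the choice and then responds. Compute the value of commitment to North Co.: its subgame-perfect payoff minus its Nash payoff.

0

Work backward from South Co.'s decision.
- Uptown: South Co. compares 14, 11, 15 and picks Z; North Co. would get 11.
- Downtown: South Co. compares 5, 13, 4 and picks Y; North Co. would get 1.
Maximizing over 11, 1, North Co. chooses Uptown. Subgame-perfect outcome: (Uptown, Z) with payoffs (11, 15).
Now find the simultaneous Nash equilibrium.
North Co.'s best replies: X→Downtown; Y→Uptown; Z→Uptown.
South Co.'s best replies: Uptown→Z; Downtown→Y.
Only (Uptown, Z) has each player best-responding; Nash payoffs (11, 15).
North Co.'s commitment gain: 11 − 11 = 0.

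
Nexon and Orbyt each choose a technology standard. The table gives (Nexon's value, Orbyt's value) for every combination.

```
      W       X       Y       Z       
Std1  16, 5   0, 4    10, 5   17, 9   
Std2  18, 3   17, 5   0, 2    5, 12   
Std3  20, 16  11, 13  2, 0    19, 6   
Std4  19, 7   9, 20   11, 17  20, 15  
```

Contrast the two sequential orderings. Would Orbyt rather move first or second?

first

If Nexon leads: Orbyt's best replies are Std1→Z, Std2→Z, Std3→W, Std4→X; Nexon's induced payoffs 17, 5, 20, 9; outcome (Std3, W), payoffs (20, 16).
If Orbyt leads: Nexon's best replies are W→Std3, X→Std2, Y→Std4, Z→Std4; Orbyt's induced payoffs 16, 5, 17, 15; outcome (Std4, Y), payoffs (11, 17).
Orbyt gets 17 moving first and 16 moving second, so Orbyt prefers to move first.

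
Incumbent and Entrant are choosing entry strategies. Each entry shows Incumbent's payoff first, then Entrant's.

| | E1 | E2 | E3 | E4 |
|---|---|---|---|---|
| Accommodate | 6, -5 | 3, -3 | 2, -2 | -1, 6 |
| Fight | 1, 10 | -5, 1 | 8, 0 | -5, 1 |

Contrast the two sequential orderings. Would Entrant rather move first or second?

second

If Incumbent leads: Entrant's best replies are Accommodate→E4, Fight→E1; Incumbent's induced payoffs -1, 1; outcome (Fight, E1), payoffs (1, 10).
If Entrant leads: Incumbent's best replies are E1→Accommodate, E2→Accommodate, E3→Fight, E4→Accommodate; Entrant's induced payoffs -5, -3, 0, 6; outcome (Accommodate, E4), payoffs (-1, 6).
Entrant gets 6 moving first and 10 moving second, so Entrant prefers to move second.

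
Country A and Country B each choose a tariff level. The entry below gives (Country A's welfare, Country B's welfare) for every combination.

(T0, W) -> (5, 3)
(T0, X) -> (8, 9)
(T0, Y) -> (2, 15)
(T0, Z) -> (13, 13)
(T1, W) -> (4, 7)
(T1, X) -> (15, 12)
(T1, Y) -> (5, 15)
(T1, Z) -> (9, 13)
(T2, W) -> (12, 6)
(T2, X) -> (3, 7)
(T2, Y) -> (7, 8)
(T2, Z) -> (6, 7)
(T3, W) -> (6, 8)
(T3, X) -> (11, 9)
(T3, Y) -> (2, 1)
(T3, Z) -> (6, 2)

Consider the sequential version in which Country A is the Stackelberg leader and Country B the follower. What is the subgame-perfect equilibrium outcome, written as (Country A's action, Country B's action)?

(T3, X)

Work backward from Country B's decision.
- T0: Country B compares 3, 9, 15, 13 and picks Y; Country A would get 2.
- T1: Country B compares 7, 12, 15, 13 and picks Y; Country A would get 5.
- T2: Country B compares 6, 7, 8, 7 and picks Y; Country A would get 7.
- T3: Country B compares 8, 9, 1, 2 and picks X; Country A would get 11.
Among 2, 5, 7, 11, the best is 11 at T3. Subgame-perfect outcome: (T3, X) with payoffs (11, 9).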